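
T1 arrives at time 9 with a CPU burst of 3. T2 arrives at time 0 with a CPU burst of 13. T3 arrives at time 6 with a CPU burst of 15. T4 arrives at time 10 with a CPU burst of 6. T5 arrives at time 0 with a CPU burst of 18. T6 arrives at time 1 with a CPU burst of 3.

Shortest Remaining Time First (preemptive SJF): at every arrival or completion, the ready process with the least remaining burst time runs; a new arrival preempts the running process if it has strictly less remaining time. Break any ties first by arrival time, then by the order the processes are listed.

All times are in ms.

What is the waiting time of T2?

Schedule: | T2 0-1 | T6 1-4 | T2 4-9 | T1 9-12 | T4 12-18 | T2 18-25 | T3 25-40 | T5 40-58 |
Completion: T1=12  T2=25  T3=40  T4=18  T5=58  T6=4
Waiting(T2) = turnaround − burst = 25 − 13 = 12

12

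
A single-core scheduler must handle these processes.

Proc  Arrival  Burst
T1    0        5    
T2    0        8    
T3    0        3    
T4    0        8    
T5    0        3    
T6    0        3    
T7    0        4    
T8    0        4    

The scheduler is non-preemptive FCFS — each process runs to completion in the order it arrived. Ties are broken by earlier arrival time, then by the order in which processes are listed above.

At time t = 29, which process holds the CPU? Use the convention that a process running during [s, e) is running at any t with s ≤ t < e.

Timeline: | T1 0-5 | T2 5-13 | T3 13-16 | T4 16-24 | T5 24-27 | T6 27-30 | T7 30-34 | T8 34-38 |
Completion: T1=5  T2=13  T3=16  T4=24  T5=27  T6=30  T7=34  T8=38

T6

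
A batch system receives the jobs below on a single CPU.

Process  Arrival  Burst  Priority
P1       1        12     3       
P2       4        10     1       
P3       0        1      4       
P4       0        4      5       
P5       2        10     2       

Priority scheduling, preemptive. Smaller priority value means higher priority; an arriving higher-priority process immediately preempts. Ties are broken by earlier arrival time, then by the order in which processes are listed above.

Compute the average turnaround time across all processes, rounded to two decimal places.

20.00

Timeline: | P3 0-1 | P1 1-2 | P5 2-4 | P2 4-14 | P5 14-22 | P1 22-33 | P4 33-37 |
Completion: P1=33  P2=14  P3=1  P4=37  P5=22
Turnaround (C−A): P1=32  P2=10  P3=1  P4=37  P5=20
Turnaround times: P1=32, P2=10, P3=1, P4=37, P5=20
Average turnaround = (32+10+1+37+20) / 5 = 100/5 = 20.00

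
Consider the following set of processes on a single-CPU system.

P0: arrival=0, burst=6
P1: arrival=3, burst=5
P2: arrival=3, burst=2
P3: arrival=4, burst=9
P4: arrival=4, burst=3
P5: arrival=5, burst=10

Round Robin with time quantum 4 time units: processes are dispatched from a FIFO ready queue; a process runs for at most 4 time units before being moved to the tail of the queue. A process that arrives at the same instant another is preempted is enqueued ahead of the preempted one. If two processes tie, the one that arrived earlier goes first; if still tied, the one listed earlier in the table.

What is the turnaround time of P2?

Schedule: | P0 0-4 | P1 4-8 | P2 8-10 | P3 10-14 | P4 14-17 | P0 17-19 | P5 19-23 | P1 23-24 | P3 24-28 | P5 28-32 | P3 32-33 | P5 33-35 |
Completion: P0=19  P1=24  P2=10  P3=33  P4=17  P5=35
Turnaround(P2) = completion − arrival = 10 − 3 = 7

7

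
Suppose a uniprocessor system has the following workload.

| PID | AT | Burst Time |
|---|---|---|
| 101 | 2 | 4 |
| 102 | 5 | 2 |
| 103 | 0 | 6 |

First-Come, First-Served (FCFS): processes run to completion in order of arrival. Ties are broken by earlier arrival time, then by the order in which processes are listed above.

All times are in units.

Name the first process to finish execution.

Timeline: | 103 0-6 | 101 6-10 | 102 10-12 |
Completion: 101=10  102=12  103=6
Finish order: 103 → 101 → 102

103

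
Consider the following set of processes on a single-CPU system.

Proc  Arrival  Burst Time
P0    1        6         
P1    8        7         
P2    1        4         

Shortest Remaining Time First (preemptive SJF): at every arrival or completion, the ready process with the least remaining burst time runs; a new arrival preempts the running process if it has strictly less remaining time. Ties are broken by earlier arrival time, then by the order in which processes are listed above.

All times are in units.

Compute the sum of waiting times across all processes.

7

Schedule: | idle 0-1 | P2 1-5 | P0 5-11 | P1 11-18 |
Completion: P0=11  P1=18  P2=5
Turnaround (C−A): P0=10  P1=10  P2=4
Waiting = turnaround − burst: P0=4, P1=3, P2=0
Total waiting = 4 + 3 + 0 = 7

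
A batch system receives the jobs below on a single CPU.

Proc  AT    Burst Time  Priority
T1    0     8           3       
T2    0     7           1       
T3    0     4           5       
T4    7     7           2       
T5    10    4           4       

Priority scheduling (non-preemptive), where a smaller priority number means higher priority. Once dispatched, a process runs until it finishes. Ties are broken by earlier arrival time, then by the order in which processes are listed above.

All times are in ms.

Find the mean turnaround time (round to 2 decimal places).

Gantt: | T2 0-7 | T4 7-14 | T1 14-22 | T5 22-26 | T3 26-30 |
Completion: T1=22  T2=7  T3=30  T4=14  T5=26
Turnaround times: T1=22, T2=7, T3=30, T4=7, T5=16
Average turnaround = (22+7+30+7+16) / 5 = 82/5 = 16.40

16.40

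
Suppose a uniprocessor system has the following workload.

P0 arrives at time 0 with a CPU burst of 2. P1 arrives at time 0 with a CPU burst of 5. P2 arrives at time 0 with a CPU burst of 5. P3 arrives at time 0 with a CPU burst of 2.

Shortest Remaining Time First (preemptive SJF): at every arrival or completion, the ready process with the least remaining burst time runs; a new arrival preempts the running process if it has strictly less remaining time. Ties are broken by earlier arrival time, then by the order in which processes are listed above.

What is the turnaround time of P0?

Schedule: | P0 0-2 | P3 2-4 | P1 4-9 | P2 9-14 |
Completion: P0=2  P1=9  P2=14  P3=4
Turnaround (C−A): P0=2  P1=9  P2=14  P3=4
Turnaround(P0) = completion − arrival = 2 − 0 = 2

2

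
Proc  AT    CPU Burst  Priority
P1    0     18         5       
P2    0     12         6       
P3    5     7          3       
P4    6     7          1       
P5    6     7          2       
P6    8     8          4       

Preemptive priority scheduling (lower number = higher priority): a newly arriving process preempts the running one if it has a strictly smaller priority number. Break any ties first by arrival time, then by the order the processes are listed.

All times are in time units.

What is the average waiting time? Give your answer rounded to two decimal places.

Gantt: | P1 0-5 | P3 5-6 | P4 6-13 | P5 13-20 | P3 20-26 | P6 26-34 | P1 34-47 | P2 47-59 |
Completion: P1=47  P2=59  P3=26  P4=13  P5=20  P6=34
Turnaround (C−A): P1=47  P2=59  P3=21  P4=7  P5=14  P6=26
Waiting times: P1=29, P2=47, P3=14, P4=0, P5=7, P6=18
Average waiting = (29+47+14+0+7+18) / 6 = 115/6 = 19.17

19.17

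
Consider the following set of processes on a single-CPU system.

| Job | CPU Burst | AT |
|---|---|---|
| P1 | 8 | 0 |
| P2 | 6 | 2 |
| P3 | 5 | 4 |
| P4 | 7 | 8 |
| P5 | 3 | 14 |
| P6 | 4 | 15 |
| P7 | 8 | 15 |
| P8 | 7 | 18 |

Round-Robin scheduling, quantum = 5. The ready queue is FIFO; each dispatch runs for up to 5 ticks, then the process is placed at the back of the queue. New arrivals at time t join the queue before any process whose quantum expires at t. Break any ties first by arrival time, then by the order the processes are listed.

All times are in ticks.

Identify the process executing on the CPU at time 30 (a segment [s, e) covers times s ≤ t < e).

Schedule: | P1 0-5 | P2 5-10 | P3 10-15 | P1 15-18 | P4 18-23 | P2 23-24 | P5 24-27 | P6 27-31 | P7 31-36 | P8 36-41 | P4 41-43 | P7 43-46 | P8 46-48 |
Completion: P1=18  P2=24  P3=15  P4=43  P5=27  P6=31  P7=46  P8=48
Turnaround (C−A): P1=18  P2=22  P3=11  P4=35  P5=13  P6=16  P7=31  P8=30

P6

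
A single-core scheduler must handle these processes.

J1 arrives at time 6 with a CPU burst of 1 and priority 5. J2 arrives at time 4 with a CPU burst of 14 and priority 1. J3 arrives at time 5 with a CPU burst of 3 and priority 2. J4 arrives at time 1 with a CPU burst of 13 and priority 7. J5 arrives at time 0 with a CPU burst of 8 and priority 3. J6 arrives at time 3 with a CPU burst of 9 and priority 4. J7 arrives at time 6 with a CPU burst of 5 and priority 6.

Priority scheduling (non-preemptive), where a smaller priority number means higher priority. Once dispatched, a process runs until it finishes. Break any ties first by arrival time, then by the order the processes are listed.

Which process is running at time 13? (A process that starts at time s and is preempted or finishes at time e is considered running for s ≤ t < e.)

Gantt: | J5 0-8 | J2 8-22 | J3 22-25 | J6 25-34 | J1 34-35 | J7 35-40 | J4 40-53 |
Completion: J1=35  J2=22  J3=25  J4=53  J5=8  J6=34  J7=40

J2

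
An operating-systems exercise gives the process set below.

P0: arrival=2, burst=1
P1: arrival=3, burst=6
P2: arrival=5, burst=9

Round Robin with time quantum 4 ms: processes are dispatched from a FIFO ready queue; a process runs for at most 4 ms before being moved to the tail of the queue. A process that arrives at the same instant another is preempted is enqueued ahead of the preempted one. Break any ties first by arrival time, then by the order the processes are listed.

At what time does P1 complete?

13

Gantt: | idle 0-2 | P0 2-3 | P1 3-7 | P2 7-11 | P1 11-13 | P2 13-18 |
Completion: P0=3  P1=13  P2=18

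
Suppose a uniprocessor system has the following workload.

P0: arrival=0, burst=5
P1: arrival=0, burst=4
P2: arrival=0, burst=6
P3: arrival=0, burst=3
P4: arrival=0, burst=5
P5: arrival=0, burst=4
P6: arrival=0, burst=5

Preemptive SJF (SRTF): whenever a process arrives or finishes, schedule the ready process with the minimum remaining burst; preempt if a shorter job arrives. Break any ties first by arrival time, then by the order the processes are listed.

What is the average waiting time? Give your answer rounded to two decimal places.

12.00

Gantt: | P3 0-3 | P1 3-7 | P5 7-11 | P0 11-16 | P4 16-21 | P6 21-26 | P2 26-32 |
Completion: P0=16  P1=7  P2=32  P3=3  P4=21  P5=11  P6=26
Waiting times: P0=11, P1=3, P2=26, P3=0, P4=16, P5=7, P6=21
Average waiting = (11+3+26+0+16+7+21) / 7 = 84/7 = 12.00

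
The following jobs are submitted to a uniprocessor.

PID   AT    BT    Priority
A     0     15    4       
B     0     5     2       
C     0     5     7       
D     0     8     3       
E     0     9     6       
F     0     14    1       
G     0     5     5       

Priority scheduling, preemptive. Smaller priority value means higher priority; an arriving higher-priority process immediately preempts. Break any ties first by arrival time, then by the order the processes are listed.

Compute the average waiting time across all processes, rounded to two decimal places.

Gantt: | F 0-14 | B 14-19 | D 19-27 | A 27-42 | G 42-47 | E 47-56 | C 56-61 |
Completion: A=42  B=19  C=61  D=27  E=56  F=14  G=47
Turnaround (C−A): A=42  B=19  C=61  D=27  E=56  F=14  G=47
Waiting times: A=27, B=14, C=56, D=19, E=47, F=0, G=42
Average waiting = (27+14+56+19+47+0+42) / 7 = 205/7 = 29.29

29.29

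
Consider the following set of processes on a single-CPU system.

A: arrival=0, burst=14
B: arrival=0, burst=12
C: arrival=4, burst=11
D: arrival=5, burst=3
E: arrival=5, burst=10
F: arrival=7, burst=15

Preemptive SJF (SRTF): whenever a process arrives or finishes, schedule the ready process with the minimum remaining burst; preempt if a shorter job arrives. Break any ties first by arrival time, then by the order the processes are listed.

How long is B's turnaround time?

Timeline: | B 0-5 | D 5-8 | B 8-15 | E 15-25 | C 25-36 | A 36-50 | F 50-65 |
Completion: A=50  B=15  C=36  D=8  E=25  F=65
Turnaround (C−A): A=50  B=15  C=32  D=3  E=20  F=58
Turnaround(B) = completion − arrival = 15 − 0 = 15

15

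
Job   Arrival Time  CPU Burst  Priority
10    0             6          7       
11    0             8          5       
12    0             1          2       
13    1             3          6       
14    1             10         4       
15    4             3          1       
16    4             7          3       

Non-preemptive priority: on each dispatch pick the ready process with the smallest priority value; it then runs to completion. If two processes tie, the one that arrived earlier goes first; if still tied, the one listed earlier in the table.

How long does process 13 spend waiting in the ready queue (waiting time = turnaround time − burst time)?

Schedule: | 12 0-1 | 14 1-11 | 15 11-14 | 16 14-21 | 11 21-29 | 13 29-32 | 10 32-38 |
Completion: 10=38  11=29  12=1  13=32  14=11  15=14  16=21
Turnaround (C−A): 10=38  11=29  12=1  13=31  14=10  15=10  16=17
Waiting(13) = turnaround − burst = 31 − 3 = 28

28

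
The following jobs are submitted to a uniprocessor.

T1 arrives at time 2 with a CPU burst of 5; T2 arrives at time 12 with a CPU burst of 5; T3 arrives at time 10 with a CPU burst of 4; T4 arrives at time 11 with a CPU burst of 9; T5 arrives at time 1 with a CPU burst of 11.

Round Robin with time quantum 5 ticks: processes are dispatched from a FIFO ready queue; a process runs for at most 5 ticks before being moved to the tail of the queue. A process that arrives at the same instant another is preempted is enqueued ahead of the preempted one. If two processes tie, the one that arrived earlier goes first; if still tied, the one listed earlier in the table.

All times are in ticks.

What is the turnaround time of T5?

Timeline: | idle 0-1 | T5 1-6 | T1 6-11 | T5 11-16 | T3 16-20 | T4 20-25 | T2 25-30 | T5 30-31 | T4 31-35 |
Completion: T1=11  T2=30  T3=20  T4=35  T5=31
Turnaround(T5) = completion − arrival = 31 − 1 = 30

30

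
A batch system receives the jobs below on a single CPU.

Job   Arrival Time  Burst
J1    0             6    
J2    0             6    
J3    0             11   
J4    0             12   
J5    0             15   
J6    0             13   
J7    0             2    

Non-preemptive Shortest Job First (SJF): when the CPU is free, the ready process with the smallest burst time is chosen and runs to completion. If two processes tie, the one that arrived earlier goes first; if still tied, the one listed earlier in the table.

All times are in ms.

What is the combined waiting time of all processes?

Schedule: | J7 0-2 | J1 2-8 | J2 8-14 | J3 14-25 | J4 25-37 | J6 37-50 | J5 50-65 |
Completion: J1=8  J2=14  J3=25  J4=37  J5=65  J6=50  J7=2
Waiting = turnaround − burst: J1=2, J2=8, J3=14, J4=25, J5=50, J6=37, J7=0
Total waiting = 2 + 8 + 14 + 25 + 50 + 37 + 0 = 136

136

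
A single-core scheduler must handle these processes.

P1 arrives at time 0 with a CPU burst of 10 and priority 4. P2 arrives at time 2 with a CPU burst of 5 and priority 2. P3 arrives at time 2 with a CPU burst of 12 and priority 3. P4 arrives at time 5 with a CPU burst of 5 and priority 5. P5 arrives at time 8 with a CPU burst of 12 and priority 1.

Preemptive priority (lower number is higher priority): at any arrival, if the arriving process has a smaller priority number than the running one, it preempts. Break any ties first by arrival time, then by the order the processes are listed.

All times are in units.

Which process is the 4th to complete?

P1

Timeline: | P1 0-2 | P2 2-7 | P3 7-8 | P5 8-20 | P3 20-31 | P1 31-39 | P4 39-44 |
Completion: P1=39  P2=7  P3=31  P4=44  P5=20
Finish order: P2 → P5 → P3 → P1 → P4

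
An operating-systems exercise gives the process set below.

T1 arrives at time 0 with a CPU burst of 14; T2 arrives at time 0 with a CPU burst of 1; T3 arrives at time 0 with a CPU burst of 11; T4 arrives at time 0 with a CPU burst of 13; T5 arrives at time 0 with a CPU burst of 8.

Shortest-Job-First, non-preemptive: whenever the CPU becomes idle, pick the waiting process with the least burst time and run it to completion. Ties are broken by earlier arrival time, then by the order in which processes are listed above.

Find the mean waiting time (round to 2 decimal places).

12.60

Gantt: | T2 0-1 | T5 1-9 | T3 9-20 | T4 20-33 | T1 33-47 |
Completion: T1=47  T2=1  T3=20  T4=33  T5=9
Turnaround (C−A): T1=47  T2=1  T3=20  T4=33  T5=9
Waiting times: T1=33, T2=0, T3=9, T4=20, T5=1
Average waiting = (33+0+9+20+1) / 5 = 63/5 = 12.60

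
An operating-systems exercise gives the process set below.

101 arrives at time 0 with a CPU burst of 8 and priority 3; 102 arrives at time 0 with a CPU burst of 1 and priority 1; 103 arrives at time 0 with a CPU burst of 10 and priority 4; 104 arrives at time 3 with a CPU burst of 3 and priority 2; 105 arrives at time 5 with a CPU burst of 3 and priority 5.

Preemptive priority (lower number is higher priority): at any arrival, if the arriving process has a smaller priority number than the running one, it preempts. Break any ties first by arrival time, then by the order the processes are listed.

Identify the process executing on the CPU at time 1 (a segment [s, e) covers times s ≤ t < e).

101

Timeline: | 102 0-1 | 101 1-3 | 104 3-6 | 101 6-12 | 103 12-22 | 105 22-25 |
Completion: 101=12  102=1  103=22  104=6  105=25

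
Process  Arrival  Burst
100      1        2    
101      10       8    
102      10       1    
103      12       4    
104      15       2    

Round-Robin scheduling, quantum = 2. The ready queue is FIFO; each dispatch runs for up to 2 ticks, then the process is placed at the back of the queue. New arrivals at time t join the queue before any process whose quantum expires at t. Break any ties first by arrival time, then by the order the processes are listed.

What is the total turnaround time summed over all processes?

33

Schedule: | idle 0-1 | 100 1-3 | idle 3-10 | 101 10-12 | 102 12-13 | 103 13-15 | 101 15-17 | 104 17-19 | 103 19-21 | 101 21-25 |
Completion: 100=3  101=25  102=13  103=21  104=19
Turnaround (C−A): 100=2  101=15  102=3  103=9  104=4
Turnaround = completion − arrival: 100=2, 101=15, 102=3, 103=9, 104=4
Total turnaround = 2 + 15 + 3 + 9 + 4 = 33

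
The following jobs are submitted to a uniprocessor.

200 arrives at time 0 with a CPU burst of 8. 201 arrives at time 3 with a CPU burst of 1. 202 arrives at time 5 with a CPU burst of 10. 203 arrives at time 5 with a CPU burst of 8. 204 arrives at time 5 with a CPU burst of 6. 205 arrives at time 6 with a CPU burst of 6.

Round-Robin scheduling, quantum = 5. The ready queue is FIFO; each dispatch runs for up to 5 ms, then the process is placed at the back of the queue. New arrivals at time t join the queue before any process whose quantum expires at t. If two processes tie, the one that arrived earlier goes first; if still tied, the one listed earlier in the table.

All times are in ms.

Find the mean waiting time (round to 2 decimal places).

19.17

Schedule: | 200 0-5 | 201 5-6 | 202 6-11 | 203 11-16 | 204 16-21 | 200 21-24 | 205 24-29 | 202 29-34 | 203 34-37 | 204 37-38 | 205 38-39 |
Completion: 200=24  201=6  202=34  203=37  204=38  205=39
Waiting times: 200=16, 201=2, 202=19, 203=24, 204=27, 205=27
Average waiting = (16+2+19+24+27+27) / 6 = 115/6 = 19.17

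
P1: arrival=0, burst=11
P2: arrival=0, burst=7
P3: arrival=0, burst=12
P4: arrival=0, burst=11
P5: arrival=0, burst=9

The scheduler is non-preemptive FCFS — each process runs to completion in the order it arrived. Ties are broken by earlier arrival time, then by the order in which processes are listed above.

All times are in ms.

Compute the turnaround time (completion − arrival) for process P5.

50

Schedule: | P1 0-11 | P2 11-18 | P3 18-30 | P4 30-41 | P5 41-50 |
Completion: P1=11  P2=18  P3=30  P4=41  P5=50
Turnaround(P5) = completion − arrival = 50 − 0 = 50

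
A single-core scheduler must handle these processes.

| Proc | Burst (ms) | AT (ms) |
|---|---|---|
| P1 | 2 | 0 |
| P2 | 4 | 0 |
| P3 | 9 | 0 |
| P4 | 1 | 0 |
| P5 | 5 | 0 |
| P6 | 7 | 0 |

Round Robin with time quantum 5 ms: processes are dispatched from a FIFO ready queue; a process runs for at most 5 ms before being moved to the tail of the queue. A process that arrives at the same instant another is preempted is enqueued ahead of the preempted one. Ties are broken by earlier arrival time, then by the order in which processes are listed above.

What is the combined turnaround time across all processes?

91

Gantt: | P1 0-2 | P2 2-6 | P3 6-11 | P4 11-12 | P5 12-17 | P6 17-22 | P3 22-26 | P6 26-28 |
Completion: P1=2  P2=6  P3=26  P4=12  P5=17  P6=28
Turnaround (C−A): P1=2  P2=6  P3=26  P4=12  P5=17  P6=28
Turnaround = completion − arrival: P1=2, P2=6, P3=26, P4=12, P5=17, P6=28
Total turnaround = 2 + 6 + 26 + 12 + 17 + 28 = 91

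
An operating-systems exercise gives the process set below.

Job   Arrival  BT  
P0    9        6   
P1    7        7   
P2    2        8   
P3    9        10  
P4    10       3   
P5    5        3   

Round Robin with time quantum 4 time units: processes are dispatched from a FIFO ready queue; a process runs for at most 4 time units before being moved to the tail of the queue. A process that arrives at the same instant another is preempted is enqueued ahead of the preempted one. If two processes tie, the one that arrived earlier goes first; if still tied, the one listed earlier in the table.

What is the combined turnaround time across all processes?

111

Timeline: | idle 0-2 | P2 2-6 | P5 6-9 | P2 9-13 | P1 13-17 | P0 17-21 | P3 21-25 | P4 25-28 | P1 28-31 | P0 31-33 | P3 33-39 |
Completion: P0=33  P1=31  P2=13  P3=39  P4=28  P5=9
Turnaround = completion − arrival: P0=24, P1=24, P2=11, P3=30, P4=18, P5=4
Total turnaround = 24 + 24 + 11 + 30 + 18 + 4 = 111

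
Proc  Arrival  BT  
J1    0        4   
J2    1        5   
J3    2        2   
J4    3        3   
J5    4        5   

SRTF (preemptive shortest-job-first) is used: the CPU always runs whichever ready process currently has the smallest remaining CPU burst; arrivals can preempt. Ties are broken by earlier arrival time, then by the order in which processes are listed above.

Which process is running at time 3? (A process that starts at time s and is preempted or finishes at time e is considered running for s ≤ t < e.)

J1

Timeline: | J1 0-4 | J3 4-6 | J4 6-9 | J2 9-14 | J5 14-19 |
Completion: J1=4  J2=14  J3=6  J4=9  J5=19
Turnaround (C−A): J1=4  J2=13  J3=4  J4=6  J5=15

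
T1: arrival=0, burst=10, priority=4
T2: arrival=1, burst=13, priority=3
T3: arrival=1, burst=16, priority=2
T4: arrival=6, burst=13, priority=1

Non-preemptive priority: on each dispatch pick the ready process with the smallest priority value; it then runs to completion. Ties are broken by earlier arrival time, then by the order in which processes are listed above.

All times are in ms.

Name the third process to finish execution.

T3

Gantt: | T1 0-10 | T4 10-23 | T3 23-39 | T2 39-52 |
Completion: T1=10  T2=52  T3=39  T4=23
Turnaround (C−A): T1=10  T2=51  T3=38  T4=17
Finish order: T1 → T4 → T3 → T2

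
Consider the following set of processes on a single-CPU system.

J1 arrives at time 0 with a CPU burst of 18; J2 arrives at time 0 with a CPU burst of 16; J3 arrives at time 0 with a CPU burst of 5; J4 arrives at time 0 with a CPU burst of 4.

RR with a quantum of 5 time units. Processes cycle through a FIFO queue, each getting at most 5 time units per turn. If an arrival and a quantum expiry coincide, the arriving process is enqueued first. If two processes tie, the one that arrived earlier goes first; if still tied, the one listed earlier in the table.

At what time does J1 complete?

Gantt: | J1 0-5 | J2 5-10 | J3 10-15 | J4 15-19 | J1 19-24 | J2 24-29 | J1 29-34 | J2 34-39 | J1 39-42 | J2 42-43 |
Completion: J1=42  J2=43  J3=15  J4=19

42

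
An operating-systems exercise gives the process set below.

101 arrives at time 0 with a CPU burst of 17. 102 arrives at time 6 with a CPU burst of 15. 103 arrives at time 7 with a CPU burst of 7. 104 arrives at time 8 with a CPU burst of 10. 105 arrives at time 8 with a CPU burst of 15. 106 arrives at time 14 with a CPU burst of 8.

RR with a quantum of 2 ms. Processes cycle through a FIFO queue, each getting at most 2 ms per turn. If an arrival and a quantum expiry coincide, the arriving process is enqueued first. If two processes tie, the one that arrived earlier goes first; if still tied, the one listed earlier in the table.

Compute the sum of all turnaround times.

Gantt: | 101 0-6 | 102 6-8 | 101 8-10 | 103 10-12 | 104 12-14 | 105 14-16 | 102 16-18 | 101 18-20 | 103 20-22 | 106 22-24 | 104 24-26 | 105 26-28 | 102 28-30 | 101 30-32 | 103 32-34 | 106 34-36 | 104 36-38 | 105 38-40 | 102 40-42 | 101 42-44 | 103 44-45 | 106 45-47 | 104 47-49 | 105 49-51 | 102 51-53 | 101 53-55 | 106 55-57 | 104 57-59 | 105 59-61 | 102 61-63 | 101 63-64 | 105 64-66 | 102 66-68 | 105 68-70 | 102 70-71 | 105 71-72 |
Completion: 101=64  102=71  103=45  104=59  105=72  106=57
Turnaround = completion − arrival: 101=64, 102=65, 103=38, 104=51, 105=64, 106=43
Total turnaround = 64 + 65 + 38 + 51 + 64 + 43 = 325

325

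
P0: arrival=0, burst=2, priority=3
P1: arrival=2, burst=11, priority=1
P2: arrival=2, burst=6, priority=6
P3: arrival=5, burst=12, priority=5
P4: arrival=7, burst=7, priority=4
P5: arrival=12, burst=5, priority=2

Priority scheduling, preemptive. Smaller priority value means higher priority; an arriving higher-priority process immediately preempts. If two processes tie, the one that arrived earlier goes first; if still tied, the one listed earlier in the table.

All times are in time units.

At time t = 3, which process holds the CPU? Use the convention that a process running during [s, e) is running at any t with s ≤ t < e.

P1

Schedule: | P0 0-2 | P1 2-13 | P5 13-18 | P4 18-25 | P3 25-37 | P2 37-43 |
Completion: P0=2  P1=13  P2=43  P3=37  P4=25  P5=18
Turnaround (C−A): P0=2  P1=11  P2=41  P3=32  P4=18  P5=6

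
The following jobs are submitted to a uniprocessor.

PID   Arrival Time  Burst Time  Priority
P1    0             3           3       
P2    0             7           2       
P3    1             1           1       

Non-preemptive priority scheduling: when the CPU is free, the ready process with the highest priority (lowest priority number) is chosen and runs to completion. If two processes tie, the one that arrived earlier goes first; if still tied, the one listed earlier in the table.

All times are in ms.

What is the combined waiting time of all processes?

14

Timeline: | P2 0-7 | P3 7-8 | P1 8-11 |
Completion: P1=11  P2=7  P3=8
Turnaround (C−A): P1=11  P2=7  P3=7
Waiting = turnaround − burst: P1=8, P2=0, P3=6
Total waiting = 8 + 0 + 6 = 14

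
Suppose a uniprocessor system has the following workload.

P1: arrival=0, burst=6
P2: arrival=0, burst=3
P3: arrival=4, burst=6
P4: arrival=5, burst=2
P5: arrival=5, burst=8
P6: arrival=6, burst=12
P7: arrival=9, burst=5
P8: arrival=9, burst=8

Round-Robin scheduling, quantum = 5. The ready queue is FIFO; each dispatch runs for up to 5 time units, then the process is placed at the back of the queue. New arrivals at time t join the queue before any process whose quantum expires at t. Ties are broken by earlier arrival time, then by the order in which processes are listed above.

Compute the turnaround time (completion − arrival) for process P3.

33

Gantt: | P1 0-5 | P2 5-8 | P3 8-13 | P4 13-15 | P5 15-20 | P1 20-21 | P6 21-26 | P7 26-31 | P8 31-36 | P3 36-37 | P5 37-40 | P6 40-45 | P8 45-48 | P6 48-50 |
Completion: P1=21  P2=8  P3=37  P4=15  P5=40  P6=50  P7=31  P8=48
Turnaround (C−A): P1=21  P2=8  P3=33  P4=10  P5=35  P6=44  P7=22  P8=39
Turnaround(P3) = completion − arrival = 37 − 4 = 33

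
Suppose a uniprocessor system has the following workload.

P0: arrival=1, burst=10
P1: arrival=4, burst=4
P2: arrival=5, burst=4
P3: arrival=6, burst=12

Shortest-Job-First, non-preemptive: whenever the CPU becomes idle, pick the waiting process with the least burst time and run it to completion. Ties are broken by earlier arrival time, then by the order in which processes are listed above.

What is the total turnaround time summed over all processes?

Timeline: | idle 0-1 | P0 1-11 | P1 11-15 | P2 15-19 | P3 19-31 |
Completion: P0=11  P1=15  P2=19  P3=31
Turnaround (C−A): P0=10  P1=11  P2=14  P3=25
Turnaround = completion − arrival: P0=10, P1=11, P2=14, P3=25
Total turnaround = 10 + 11 + 14 + 25 = 60

60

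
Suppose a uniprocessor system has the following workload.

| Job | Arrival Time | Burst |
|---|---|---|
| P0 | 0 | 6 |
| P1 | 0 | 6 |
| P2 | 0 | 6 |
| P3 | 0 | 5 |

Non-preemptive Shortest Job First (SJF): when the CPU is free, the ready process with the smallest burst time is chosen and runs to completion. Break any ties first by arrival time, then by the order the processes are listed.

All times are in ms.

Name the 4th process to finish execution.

P2

Gantt: | P3 0-5 | P0 5-11 | P1 11-17 | P2 17-23 |
Completion: P0=11  P1=17  P2=23  P3=5
Turnaround (C−A): P0=11  P1=17  P2=23  P3=5
Finish order: P3 → P0 → P1 → P2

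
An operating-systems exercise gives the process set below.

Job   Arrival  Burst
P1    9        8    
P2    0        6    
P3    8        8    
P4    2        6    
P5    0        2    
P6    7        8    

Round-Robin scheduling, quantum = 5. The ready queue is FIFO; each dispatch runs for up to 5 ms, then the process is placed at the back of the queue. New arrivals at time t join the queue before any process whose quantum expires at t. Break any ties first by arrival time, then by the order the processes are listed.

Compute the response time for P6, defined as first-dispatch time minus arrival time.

Schedule: | P2 0-5 | P5 5-7 | P4 7-12 | P2 12-13 | P6 13-18 | P3 18-23 | P1 23-28 | P4 28-29 | P6 29-32 | P3 32-35 | P1 35-38 |
Completion: P1=38  P2=13  P3=35  P4=29  P5=7  P6=32
Turnaround (C−A): P1=29  P2=13  P3=27  P4=27  P5=7  P6=25
Response(P6) = first start − arrival = 13 − 7 = 6

6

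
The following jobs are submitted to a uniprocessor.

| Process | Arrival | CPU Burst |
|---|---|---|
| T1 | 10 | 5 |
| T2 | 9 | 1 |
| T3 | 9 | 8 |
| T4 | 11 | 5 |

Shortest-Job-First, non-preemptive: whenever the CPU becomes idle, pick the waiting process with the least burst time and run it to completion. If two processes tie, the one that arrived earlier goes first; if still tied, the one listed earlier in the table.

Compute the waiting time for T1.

Timeline: | idle 0-9 | T2 9-10 | T1 10-15 | T4 15-20 | T3 20-28 |
Completion: T1=15  T2=10  T3=28  T4=20
Turnaround (C−A): T1=5  T2=1  T3=19  T4=9
Waiting(T1) = turnaround − burst = 5 − 5 = 0

0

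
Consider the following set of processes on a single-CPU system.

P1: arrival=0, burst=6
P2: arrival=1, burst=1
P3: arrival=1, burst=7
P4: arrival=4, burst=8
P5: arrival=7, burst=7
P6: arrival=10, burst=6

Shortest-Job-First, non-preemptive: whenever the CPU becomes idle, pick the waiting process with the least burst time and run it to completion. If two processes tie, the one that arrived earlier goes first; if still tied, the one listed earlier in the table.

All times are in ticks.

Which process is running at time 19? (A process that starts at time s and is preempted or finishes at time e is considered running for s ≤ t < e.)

Schedule: | P1 0-6 | P2 6-7 | P3 7-14 | P6 14-20 | P5 20-27 | P4 27-35 |
Completion: P1=6  P2=7  P3=14  P4=35  P5=27  P6=20

P6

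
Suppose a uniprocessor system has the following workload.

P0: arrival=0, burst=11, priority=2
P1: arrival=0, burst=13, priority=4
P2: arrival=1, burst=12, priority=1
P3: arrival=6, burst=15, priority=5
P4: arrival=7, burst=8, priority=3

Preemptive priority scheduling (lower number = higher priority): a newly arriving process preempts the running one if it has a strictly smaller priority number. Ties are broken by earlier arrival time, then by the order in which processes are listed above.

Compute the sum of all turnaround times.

156

Schedule: | P0 0-1 | P2 1-13 | P0 13-23 | P4 23-31 | P1 31-44 | P3 44-59 |
Completion: P0=23  P1=44  P2=13  P3=59  P4=31
Turnaround (C−A): P0=23  P1=44  P2=12  P3=53  P4=24
Turnaround = completion − arrival: P0=23, P1=44, P2=12, P3=53, P4=24
Total turnaround = 23 + 44 + 12 + 53 + 24 = 156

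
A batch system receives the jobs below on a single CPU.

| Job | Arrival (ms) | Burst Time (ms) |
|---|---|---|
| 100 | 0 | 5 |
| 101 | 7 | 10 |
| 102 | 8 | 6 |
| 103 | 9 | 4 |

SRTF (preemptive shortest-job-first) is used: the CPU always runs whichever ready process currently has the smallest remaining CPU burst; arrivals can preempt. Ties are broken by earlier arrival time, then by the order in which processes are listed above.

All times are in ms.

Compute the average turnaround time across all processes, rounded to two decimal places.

Timeline: | 100 0-5 | idle 5-7 | 101 7-8 | 102 8-9 | 103 9-13 | 102 13-18 | 101 18-27 |
Completion: 100=5  101=27  102=18  103=13
Turnaround (C−A): 100=5  101=20  102=10  103=4
Turnaround times: 100=5, 101=20, 102=10, 103=4
Average turnaround = (5+20+10+4) / 4 = 39/4 = 9.75

9.75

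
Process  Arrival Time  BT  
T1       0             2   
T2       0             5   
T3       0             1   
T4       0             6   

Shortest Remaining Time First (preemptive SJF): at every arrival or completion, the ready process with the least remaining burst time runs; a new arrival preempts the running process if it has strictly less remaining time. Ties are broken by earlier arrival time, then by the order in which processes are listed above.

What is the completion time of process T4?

14

Gantt: | T3 0-1 | T1 1-3 | T2 3-8 | T4 8-14 |
Completion: T1=3  T2=8  T3=1  T4=14
Turnaround (C−A): T1=3  T2=8  T3=1  T4=14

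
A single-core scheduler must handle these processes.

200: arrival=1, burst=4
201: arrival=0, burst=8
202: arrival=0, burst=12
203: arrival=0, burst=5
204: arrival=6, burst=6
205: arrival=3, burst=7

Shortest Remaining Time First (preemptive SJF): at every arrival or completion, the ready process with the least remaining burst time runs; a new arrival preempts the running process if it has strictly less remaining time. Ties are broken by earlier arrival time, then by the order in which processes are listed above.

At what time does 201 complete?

30

Schedule: | 203 0-5 | 200 5-9 | 204 9-15 | 205 15-22 | 201 22-30 | 202 30-42 |
Completion: 200=9  201=30  202=42  203=5  204=15  205=22
Turnaround (C−A): 200=8  201=30  202=42  203=5  204=9  205=19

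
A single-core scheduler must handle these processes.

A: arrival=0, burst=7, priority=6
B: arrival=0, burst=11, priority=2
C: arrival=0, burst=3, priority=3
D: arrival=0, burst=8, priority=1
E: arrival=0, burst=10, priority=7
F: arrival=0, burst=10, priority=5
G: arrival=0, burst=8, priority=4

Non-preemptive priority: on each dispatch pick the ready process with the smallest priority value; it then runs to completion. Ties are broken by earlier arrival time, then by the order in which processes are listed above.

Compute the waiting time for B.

Timeline: | D 0-8 | B 8-19 | C 19-22 | G 22-30 | F 30-40 | A 40-47 | E 47-57 |
Completion: A=47  B=19  C=22  D=8  E=57  F=40  G=30
Turnaround (C−A): A=47  B=19  C=22  D=8  E=57  F=40  G=30
Waiting(B) = turnaround − burst = 19 − 11 = 8

8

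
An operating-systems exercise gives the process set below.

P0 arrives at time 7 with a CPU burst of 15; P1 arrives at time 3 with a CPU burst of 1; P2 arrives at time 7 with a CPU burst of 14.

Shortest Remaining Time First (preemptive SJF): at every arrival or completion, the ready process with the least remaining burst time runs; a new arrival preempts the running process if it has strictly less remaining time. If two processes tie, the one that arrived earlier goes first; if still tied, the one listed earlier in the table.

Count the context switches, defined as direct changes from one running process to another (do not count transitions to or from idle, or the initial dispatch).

1

Timeline: | idle 0-3 | P1 3-4 | idle 4-7 | P2 7-21 | P0 21-36 |
Completion: P0=36  P1=4  P2=21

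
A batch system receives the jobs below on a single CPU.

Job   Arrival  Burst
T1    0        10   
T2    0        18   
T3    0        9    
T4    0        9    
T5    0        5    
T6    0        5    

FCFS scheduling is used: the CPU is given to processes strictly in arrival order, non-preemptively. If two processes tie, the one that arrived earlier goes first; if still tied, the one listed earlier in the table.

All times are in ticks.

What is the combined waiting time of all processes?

172

Timeline: | T1 0-10 | T2 10-28 | T3 28-37 | T4 37-46 | T5 46-51 | T6 51-56 |
Completion: T1=10  T2=28  T3=37  T4=46  T5=51  T6=56
Turnaround (C−A): T1=10  T2=28  T3=37  T4=46  T5=51  T6=56
Waiting = turnaround − burst: T1=0, T2=10, T3=28, T4=37, T5=46, T6=51
Total waiting = 0 + 10 + 28 + 37 + 46 + 51 = 172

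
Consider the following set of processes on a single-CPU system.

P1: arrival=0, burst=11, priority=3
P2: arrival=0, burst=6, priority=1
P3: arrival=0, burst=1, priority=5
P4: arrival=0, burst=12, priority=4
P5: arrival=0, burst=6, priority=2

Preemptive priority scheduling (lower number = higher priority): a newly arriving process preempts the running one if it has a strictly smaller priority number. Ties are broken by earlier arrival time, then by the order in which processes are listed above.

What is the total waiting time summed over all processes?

76

Gantt: | P2 0-6 | P5 6-12 | P1 12-23 | P4 23-35 | P3 35-36 |
Completion: P1=23  P2=6  P3=36  P4=35  P5=12
Turnaround (C−A): P1=23  P2=6  P3=36  P4=35  P5=12
Waiting = turnaround − burst: P1=12, P2=0, P3=35, P4=23, P5=6
Total waiting = 12 + 0 + 35 + 23 + 6 = 76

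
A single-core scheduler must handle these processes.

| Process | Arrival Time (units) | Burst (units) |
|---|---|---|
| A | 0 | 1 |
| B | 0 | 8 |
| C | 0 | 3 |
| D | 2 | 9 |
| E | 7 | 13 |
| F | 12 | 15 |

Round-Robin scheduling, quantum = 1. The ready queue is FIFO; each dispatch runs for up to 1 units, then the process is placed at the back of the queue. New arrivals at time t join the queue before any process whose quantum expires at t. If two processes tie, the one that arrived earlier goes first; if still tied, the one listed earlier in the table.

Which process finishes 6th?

Gantt: | A 0-1 | B 1-2 | C 2-3 | D 3-4 | B 4-5 | C 5-6 | D 6-7 | B 7-8 | C 8-9 | E 9-10 | D 10-11 | B 11-12 | E 12-13 | D 13-14 | F 14-15 | B 15-16 | E 16-17 | D 17-18 | F 18-19 | B 19-20 | E 20-21 | D 21-22 | F 22-23 | B 23-24 | E 24-25 | D 25-26 | F 26-27 | B 27-28 | E 28-29 | D 29-30 | F 30-31 | E 31-32 | D 32-33 | F 33-34 | E 34-35 | F 35-36 | E 36-37 | F 37-38 | E 38-39 | F 39-40 | E 40-41 | F 41-42 | E 42-43 | F 43-44 | E 44-45 | F 45-49 |
Completion: A=1  B=28  C=9  D=33  E=45  F=49
Turnaround (C−A): A=1  B=28  C=9  D=31  E=38  F=37
Finish order: A → C → B → D → E → F

F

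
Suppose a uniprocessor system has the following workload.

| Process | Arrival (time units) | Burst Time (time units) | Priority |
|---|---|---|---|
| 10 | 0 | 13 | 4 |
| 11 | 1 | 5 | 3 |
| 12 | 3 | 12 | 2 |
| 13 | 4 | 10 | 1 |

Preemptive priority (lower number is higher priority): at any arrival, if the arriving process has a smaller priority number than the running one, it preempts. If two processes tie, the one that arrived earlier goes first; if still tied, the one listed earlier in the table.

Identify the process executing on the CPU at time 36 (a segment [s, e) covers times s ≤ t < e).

10

Timeline: | 10 0-1 | 11 1-3 | 12 3-4 | 13 4-14 | 12 14-25 | 11 25-28 | 10 28-40 |
Completion: 10=40  11=28  12=25  13=14
Turnaround (C−A): 10=40  11=27  12=22  13=10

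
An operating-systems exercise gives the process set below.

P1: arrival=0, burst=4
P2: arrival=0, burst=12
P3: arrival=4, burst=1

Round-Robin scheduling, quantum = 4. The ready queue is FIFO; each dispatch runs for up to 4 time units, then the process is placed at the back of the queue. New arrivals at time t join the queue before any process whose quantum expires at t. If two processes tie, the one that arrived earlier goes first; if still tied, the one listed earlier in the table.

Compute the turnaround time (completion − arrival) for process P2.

Schedule: | P1 0-4 | P2 4-8 | P3 8-9 | P2 9-17 |
Completion: P1=4  P2=17  P3=9
Turnaround (C−A): P1=4  P2=17  P3=5
Turnaround(P2) = completion − arrival = 17 − 0 = 17

17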